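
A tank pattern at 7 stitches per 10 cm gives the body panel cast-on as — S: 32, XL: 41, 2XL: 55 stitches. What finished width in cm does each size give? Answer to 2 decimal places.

7/10 = 0.7 sts per cm.
S: 32 / 0.7 = 45.714 → 45.71 cm.
XL: 41 / 0.7 = 58.571 → 58.57 cm.
2XL: 55 / 0.7 = 78.571 → 78.57 cm.

S 45.71 cm; XL 58.57 cm; 2XL 78.57 cm.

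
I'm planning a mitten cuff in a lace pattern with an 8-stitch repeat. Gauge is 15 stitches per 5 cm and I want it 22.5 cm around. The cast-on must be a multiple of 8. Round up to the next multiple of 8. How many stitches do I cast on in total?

15 / 5 = 3 sts per cm.
22.5 × 3 = 67.50 sts.
Next multiple of 8: 72.

Cast on 72 stitches.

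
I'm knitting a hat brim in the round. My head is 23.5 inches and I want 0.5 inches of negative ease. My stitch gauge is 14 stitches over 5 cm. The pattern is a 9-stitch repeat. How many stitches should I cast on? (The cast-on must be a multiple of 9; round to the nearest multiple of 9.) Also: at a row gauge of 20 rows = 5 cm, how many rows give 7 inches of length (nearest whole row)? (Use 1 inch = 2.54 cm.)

Finished = 23.5 − 0.5 = 23 inches.
23 inches × 2.54 = 58.42 cm.
14/5 = 2.8 sts per cm; 58.42 × 2.8 = 163.58 sts.
Nearest multiple of 9 → 162.
7 inches = 17.78 cm; × 4 = 71.12 → 71 rows.

Cast on 162 stitches; work 71 rows.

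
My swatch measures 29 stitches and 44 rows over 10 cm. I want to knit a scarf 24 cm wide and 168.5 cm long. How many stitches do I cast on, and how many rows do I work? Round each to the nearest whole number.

Stitch gauge = 29/10 = 2.9 sts/cm; 24 × 2.9 = 69.60 → 70 sts.
Row gauge = 44/10 = 4.4 rows/cm; 168.5 × 4.4 = 741.40 → 741 rows.

Cast on 70 stitches and work 741 rows.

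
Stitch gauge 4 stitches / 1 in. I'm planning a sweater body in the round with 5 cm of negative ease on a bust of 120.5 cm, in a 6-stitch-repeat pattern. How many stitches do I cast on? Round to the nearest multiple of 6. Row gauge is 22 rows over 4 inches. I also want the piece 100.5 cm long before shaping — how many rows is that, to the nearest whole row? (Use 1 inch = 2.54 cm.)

Finished = 120.5 − 5 = 115.5 cm.
115.5 cm × 1/2.54 = 45.47 inches.
4/1 = 4 sts per in; 45.47 × 4 = 181.89 sts.
Nearest multiple of 6 → 180.
100.5 cm = 39.57 inches; × 5.5 = 217.62 → 218 rows.

Cast on 180 stitches; work 218 rows.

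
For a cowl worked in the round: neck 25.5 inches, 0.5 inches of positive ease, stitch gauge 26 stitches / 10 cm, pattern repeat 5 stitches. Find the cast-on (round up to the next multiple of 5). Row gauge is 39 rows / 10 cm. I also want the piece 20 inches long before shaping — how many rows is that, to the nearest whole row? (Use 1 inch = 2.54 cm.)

Cast on 175 stitches; work 198 rows.

Finished = 25.5 + 0.5 = 26 inches.
26 inches × 2.54 = 66.04 cm.
26/10 = 2.6 sts per cm; 66.04 × 2.6 = 171.70 sts.
Next multiple of 5 → 175.
20 inches = 50.80 cm; × 3.9 = 198.12 → 198 rows.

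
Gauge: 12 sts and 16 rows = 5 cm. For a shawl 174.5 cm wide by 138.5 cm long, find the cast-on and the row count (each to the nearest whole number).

Stitch gauge = 12/5 = 2.4 sts/cm; 174.5 × 2.4 = 418.80 → 419 sts.
Row gauge = 16/5 = 3.2 rows/cm; 138.5 × 3.2 = 443.20 → 443 rows.

Cast on 419 stitches and work 443 rows.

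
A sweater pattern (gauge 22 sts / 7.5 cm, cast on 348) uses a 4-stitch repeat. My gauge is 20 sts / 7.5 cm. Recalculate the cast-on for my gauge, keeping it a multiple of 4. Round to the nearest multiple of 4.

348 × 20 / 22 = 316.36.
Nearest multiple of 4: 316.

Cast on 316 stitches.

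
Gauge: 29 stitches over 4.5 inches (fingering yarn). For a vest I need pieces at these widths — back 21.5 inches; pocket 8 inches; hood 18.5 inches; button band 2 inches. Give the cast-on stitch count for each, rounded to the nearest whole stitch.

Rate = 29/4.5 = 6.444 sts per in.
back: 21.5 × 6.444 = 138.56 → 139.
pocket: 8 × 6.444 = 51.56 → 52.
hood: 18.5 × 6.444 = 119.22 → 119.
button band: 2 × 6.444 = 12.89 → 13.

back 139; pocket 52; hood 119; button band 13.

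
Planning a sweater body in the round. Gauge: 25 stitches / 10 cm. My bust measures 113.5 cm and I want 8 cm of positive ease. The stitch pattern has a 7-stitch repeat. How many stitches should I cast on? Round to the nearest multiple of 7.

Finished = 113.5 + 8 = 121.5 cm.
25 / 10 = 2.5 sts/cm.
121.5 × 2.5 = 303.75 sts.
Nearest multiple of 7: 301.

Cast on 301 stitches.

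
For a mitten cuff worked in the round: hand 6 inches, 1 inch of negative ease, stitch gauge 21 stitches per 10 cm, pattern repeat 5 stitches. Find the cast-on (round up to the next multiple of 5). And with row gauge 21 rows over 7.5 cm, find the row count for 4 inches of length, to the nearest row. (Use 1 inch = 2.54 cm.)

Finished = 6 − 1 = 5 inches.
5 inches × 2.54 = 12.70 cm.
21/10 = 2.1 sts per cm; 12.70 × 2.1 = 26.67 sts.
Next multiple of 5 → 30.
4 inches = 10.16 cm; × 2.8 = 28.45 → 28 rows.

Cast on 30 stitches; work 28 rows.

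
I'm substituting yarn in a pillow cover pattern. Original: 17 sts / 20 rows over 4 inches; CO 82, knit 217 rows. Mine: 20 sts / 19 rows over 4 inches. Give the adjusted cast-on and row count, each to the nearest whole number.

Stitches: 82 × 20/17 = 96.47 → 96.
Rows: 217 × 19/20 = 206.15 → 206.

Cast on 96 stitches; work 206 rows.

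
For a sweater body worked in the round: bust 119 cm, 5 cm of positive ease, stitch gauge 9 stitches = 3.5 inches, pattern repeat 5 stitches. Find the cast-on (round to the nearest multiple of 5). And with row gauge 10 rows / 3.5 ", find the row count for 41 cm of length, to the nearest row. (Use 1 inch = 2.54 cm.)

Cast on 125 stitches; work 46 rows.

Finished = 119 + 5 = 124 cm.
124 cm × 1/2.54 = 48.82 inches.
9/3.5 = 2.571 sts per in; 48.82 × 2.571 = 125.53 sts.
Nearest multiple of 5 → 125.
41 cm = 16.14 inches; × 2.857 = 46.12 → 46 rows.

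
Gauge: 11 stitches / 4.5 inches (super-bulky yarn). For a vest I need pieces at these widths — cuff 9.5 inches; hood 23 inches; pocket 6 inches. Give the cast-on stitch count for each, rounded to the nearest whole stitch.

Rate = 11/4.5 = 2.444 sts per in.
cuff: 9.5 × 2.444 = 23.22 → 23.
hood: 23 × 2.444 = 56.22 → 56.
pocket: 6 × 2.444 = 14.67 → 15.

cuff 23; hood 56; pocket 15.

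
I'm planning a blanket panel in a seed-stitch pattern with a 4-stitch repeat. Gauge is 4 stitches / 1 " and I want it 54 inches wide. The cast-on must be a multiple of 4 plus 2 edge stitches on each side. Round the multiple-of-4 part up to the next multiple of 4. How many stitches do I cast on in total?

4 / 1 = 4 sts per inch.
54 × 4 = 216.00 sts.
Less 4 edge sts → 212.00 for the repeat.
Next multiple of 4: 212.
Add back 4 edge sts → 216.

216 stitches.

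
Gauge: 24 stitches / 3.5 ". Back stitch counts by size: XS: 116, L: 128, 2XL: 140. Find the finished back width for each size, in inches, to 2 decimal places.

XS 16.92 inches; L 18.67 inches; 2XL 20.42 inches.

24/3.5 = 6.857 sts per in.
XS: 116 / 6.857 = 16.917 → 16.92 in.
L: 128 / 6.857 = 18.667 → 18.67 in.
2XL: 140 / 6.857 = 20.417 → 20.42 in.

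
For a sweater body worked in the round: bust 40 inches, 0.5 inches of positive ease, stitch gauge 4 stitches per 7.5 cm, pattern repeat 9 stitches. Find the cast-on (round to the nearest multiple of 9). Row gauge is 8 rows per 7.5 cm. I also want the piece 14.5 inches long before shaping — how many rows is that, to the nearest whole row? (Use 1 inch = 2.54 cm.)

Cast on 54 stitches; work 39 rows.

Finished = 40 + 0.5 = 40.5 inches.
40.5 inches × 2.54 = 102.87 cm.
4/7.5 = 0.533 sts per cm; 102.87 × 0.533 = 54.86 sts.
Nearest multiple of 9 → 54.
14.5 inches = 36.83 cm; × 1.067 = 39.29 → 39 rows.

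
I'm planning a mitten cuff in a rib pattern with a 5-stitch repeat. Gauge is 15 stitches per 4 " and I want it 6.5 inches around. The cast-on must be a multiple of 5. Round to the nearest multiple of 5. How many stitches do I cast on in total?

15 / 4 = 3.75 sts per inch.
6.5 × 3.75 = 24.38 sts.
Nearest multiple of 5: 25.

CO 25 sts.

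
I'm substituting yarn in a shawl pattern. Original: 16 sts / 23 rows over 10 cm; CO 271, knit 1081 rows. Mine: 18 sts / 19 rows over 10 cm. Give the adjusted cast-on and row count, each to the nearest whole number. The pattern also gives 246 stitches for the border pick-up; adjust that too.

Cast on 305 stitches; work 893 rows; border pick-up 277 stitches.

Stitches: 271 × 18/16 = 304.88 → 305.
Rows: 1081 × 19/23 = 893.00 → 893.
border pick-up: 246 × 18/16 = 276.75 → 277.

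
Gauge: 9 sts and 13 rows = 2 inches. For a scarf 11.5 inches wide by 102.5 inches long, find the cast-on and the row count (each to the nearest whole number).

Stitch gauge = 9/2 = 4.5 sts/in; 11.5 × 4.5 = 51.75 → 52 sts.
Row gauge = 13/2 = 6.5 rows/in; 102.5 × 6.5 = 666.25 → 666 rows.

Cast on 52 stitches and work 666 rows.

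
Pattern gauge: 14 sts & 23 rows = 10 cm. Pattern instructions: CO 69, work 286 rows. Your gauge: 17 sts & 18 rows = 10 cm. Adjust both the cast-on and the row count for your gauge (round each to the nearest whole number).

Stitches: 69 × 17/14 = 83.79 → 84.
Rows: 286 × 18/23 = 223.83 → 224.

Cast on 84 stitches; work 224 rows.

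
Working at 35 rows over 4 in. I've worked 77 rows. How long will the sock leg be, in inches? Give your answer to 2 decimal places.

8.80 inches.

35 rows / 4 inch = 8.75 rows per inch.
77 / 8.75 = 8.800 inches.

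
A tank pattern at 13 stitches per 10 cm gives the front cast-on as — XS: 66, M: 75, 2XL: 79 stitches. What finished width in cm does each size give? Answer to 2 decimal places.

13/10 = 1.3 sts per cm.
XS: 66 / 1.3 = 50.769 → 50.77 cm.
M: 75 / 1.3 = 57.692 → 57.69 cm.
2XL: 79 / 1.3 = 60.769 → 60.77 cm.

XS 50.77 cm; M 57.69 cm; 2XL 60.77 cm.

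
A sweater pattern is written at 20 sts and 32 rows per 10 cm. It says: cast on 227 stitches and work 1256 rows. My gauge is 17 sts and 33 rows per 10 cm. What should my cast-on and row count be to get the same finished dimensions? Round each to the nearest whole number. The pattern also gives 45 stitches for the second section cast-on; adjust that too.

Stitches: 227 × 17/20 = 192.95 → 193.
Rows: 1256 × 33/32 = 1295.25 → 1295.
second section cast-on: 45 × 17/20 = 38.25 → 38.

Cast on 193 stitches; work 1295 rows; second section cast-on 38 stitches.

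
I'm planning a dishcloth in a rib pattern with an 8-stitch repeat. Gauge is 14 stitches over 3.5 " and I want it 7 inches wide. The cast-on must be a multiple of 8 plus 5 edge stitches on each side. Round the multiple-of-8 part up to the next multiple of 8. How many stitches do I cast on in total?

14 / 3.5 = 4 sts per inch.
7 × 4 = 28.00 sts.
Less 10 edge sts → 18.00 for the repeat.
Next multiple of 8: 24.
Add back 10 edge sts → 34.

Cast on 34 stitches.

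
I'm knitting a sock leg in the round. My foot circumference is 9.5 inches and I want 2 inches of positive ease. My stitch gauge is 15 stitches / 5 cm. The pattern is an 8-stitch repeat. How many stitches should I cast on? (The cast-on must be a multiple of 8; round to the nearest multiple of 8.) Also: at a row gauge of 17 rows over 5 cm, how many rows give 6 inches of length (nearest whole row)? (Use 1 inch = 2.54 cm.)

Finished = 9.5 + 2 = 11.5 inches.
11.5 inches × 2.54 = 29.21 cm.
15/5 = 3 sts per cm; 29.21 × 3 = 87.63 sts.
Nearest multiple of 8 → 88.
6 inches = 15.24 cm; × 3.4 = 51.82 → 52 rows.

Cast on 88 stitches; work 52 rows.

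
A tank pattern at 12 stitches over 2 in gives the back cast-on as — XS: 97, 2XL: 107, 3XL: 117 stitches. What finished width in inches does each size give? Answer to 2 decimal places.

XS 16.17 inches; 2XL 17.83 inches; 3XL 19.50 inches.

12/2 = 6 sts per in.
XS: 97 / 6 = 16.167 → 16.17 in.
2XL: 107 / 6 = 17.833 → 17.83 in.
3XL: 117 / 6 = 19.500 → 19.50 in.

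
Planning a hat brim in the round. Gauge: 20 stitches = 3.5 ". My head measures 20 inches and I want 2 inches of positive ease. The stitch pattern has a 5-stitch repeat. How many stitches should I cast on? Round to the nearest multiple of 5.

Finished = 20 + 2 = 22 inches.
20 / 3.5 = 5.714 sts/in.
22 × 5.714 = 125.71 sts.
Nearest multiple of 5: 125.

125 stitches.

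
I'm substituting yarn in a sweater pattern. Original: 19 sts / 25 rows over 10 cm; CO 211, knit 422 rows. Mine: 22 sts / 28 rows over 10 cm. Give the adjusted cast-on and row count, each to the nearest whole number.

Cast on 244 stitches; work 473 rows.

Stitches: 211 × 22/19 = 244.32 → 244.
Rows: 422 × 28/25 = 472.64 → 473.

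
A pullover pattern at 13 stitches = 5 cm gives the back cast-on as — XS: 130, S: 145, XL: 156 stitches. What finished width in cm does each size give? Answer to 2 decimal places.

13/5 = 2.6 sts per cm.
XS: 130 / 2.6 = 50.000 → 50.00 cm.
S: 145 / 2.6 = 55.769 → 55.77 cm.
XL: 156 / 2.6 = 60.000 → 60.00 cm.

XS 50.00 cm; S 55.77 cm; XL 60.00 cm.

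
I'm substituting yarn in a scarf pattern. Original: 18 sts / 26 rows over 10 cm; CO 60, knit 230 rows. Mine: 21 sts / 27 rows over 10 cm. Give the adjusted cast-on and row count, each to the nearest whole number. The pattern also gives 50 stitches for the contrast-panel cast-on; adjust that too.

Cast on 70 stitches; work 239 rows; contrast-panel cast-on 58 stitches.

Stitches: 60 × 21/18 = 70.00 → 70.
Rows: 230 × 27/26 = 238.85 → 239.
contrast-panel cast-on: 50 × 21/18 = 58.33 → 58.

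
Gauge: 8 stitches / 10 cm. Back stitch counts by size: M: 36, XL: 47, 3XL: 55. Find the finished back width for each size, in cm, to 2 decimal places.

8/10 = 0.8 sts per cm.
M: 36 / 0.8 = 45.000 → 45.00 cm.
XL: 47 / 0.8 = 58.750 → 58.75 cm.
3XL: 55 / 0.8 = 68.750 → 68.75 cm.

M 45.00 cm; XL 58.75 cm; 3XL 68.75 cm.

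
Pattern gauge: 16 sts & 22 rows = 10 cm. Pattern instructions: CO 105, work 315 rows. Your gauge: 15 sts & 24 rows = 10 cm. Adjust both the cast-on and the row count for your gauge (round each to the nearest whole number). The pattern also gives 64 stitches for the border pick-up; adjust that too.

Stitches: 105 × 15/16 = 98.44 → 98.
Rows: 315 × 24/22 = 343.64 → 344.
border pick-up: 64 × 15/16 = 60.00 → 60.

Cast on 98 stitches; work 344 rows; border pick-up 60 stitches.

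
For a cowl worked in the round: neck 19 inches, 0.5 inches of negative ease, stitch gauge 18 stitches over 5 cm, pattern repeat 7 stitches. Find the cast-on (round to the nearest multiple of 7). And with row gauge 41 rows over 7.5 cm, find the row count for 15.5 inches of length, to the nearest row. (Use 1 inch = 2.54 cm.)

Finished = 19 − 0.5 = 18.5 inches.
18.5 inches × 2.54 = 46.99 cm.
18/5 = 3.6 sts per cm; 46.99 × 3.6 = 169.16 sts.
Nearest multiple of 7 → 168.
15.5 inches = 39.37 cm; × 5.467 = 215.22 → 215 rows.

Cast on 168 stitches; work 215 rows.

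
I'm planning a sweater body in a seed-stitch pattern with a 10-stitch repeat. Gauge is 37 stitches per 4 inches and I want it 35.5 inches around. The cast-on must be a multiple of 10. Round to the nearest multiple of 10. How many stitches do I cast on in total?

Cast on 330 stitches.

37 / 4 = 9.25 sts per inch.
35.5 × 9.25 = 328.38 sts.
Nearest multiple of 10: 330.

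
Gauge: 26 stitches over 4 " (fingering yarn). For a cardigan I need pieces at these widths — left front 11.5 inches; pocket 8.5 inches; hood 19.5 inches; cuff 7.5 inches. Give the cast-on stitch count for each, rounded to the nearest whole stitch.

Rate = 26/4 = 6.5 sts per in.
left front: 11.5 × 6.5 = 74.75 → 75.
pocket: 8.5 × 6.5 = 55.25 → 55.
hood: 19.5 × 6.5 = 126.75 → 127.
cuff: 7.5 × 6.5 = 48.75 → 49.

left front 75; pocket 55; hood 127; cuff 49.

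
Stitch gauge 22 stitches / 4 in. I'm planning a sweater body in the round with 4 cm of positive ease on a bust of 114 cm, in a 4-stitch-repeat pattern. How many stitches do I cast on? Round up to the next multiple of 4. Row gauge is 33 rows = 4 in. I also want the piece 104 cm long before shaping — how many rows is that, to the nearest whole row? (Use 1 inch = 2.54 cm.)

Cast on 256 stitches; work 338 rows.

Finished = 114 + 4 = 118 cm.
118 cm × 1/2.54 = 46.46 inches.
22/4 = 5.5 sts per in; 46.46 × 5.5 = 255.51 sts.
Next multiple of 4 → 256.
104 cm = 40.94 inches; × 8.25 = 337.80 → 338 rows.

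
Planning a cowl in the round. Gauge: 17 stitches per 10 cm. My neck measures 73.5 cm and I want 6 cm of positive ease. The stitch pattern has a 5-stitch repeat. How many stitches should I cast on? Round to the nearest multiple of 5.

Finished = 73.5 + 6 = 79.5 cm.
17 / 10 = 1.7 sts/cm.
79.5 × 1.7 = 135.15 sts.
Nearest multiple of 5: 135.

CO 135 sts.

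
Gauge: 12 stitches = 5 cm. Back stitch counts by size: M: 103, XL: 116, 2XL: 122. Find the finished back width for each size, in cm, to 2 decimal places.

M 42.92 cm; XL 48.33 cm; 2XL 50.83 cm.

12/5 = 2.4 sts per cm.
M: 103 / 2.4 = 42.917 → 42.92 cm.
XL: 116 / 2.4 = 48.333 → 48.33 cm.
2XL: 122 / 2.4 = 50.833 → 50.83 cm.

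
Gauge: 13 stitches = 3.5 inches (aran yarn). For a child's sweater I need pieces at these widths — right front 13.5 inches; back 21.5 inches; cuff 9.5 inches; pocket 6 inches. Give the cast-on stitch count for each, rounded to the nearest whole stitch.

Rate = 13/3.5 = 3.714 sts per in.
right front: 13.5 × 3.714 = 50.14 → 50.
back: 21.5 × 3.714 = 79.86 → 80.
cuff: 9.5 × 3.714 = 35.29 → 35.
pocket: 6 × 3.714 = 22.29 → 22.

right front 50; back 80; cuff 35; pocket 22.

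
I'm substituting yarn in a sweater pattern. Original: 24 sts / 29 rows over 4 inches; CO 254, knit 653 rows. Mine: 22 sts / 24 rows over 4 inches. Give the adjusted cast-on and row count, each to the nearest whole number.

Cast on 233 stitches; work 540 rows.

Stitches: 254 × 22/24 = 232.83 → 233.
Rows: 653 × 24/29 = 540.41 → 540.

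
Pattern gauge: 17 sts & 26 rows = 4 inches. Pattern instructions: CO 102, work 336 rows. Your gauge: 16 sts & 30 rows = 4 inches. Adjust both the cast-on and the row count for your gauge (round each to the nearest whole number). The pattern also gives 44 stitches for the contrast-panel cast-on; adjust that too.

Cast on 96 stitches; work 388 rows; contrast-panel cast-on 41 stitches.

Stitches: 102 × 16/17 = 96.00 → 96.
Rows: 336 × 30/26 = 387.69 → 388.
contrast-panel cast-on: 44 × 16/17 = 41.41 → 41.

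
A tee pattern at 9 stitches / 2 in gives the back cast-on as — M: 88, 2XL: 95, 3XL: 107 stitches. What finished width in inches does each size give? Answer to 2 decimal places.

9/2 = 4.5 sts per in.
M: 88 / 4.5 = 19.556 → 19.56 in.
2XL: 95 / 4.5 = 21.111 → 21.11 in.
3XL: 107 / 4.5 = 23.778 → 23.78 in.

M 19.56 inches; 2XL 21.11 inches; 3XL 23.78 inches.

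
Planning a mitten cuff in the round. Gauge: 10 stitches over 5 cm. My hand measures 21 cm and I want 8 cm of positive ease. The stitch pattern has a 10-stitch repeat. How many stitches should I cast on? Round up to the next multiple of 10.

Finished = 21 + 8 = 29 cm.
10 / 5 = 2 sts/cm.
29 × 2 = 58.00 sts.
Next multiple of 10: 60.

CO 60 sts.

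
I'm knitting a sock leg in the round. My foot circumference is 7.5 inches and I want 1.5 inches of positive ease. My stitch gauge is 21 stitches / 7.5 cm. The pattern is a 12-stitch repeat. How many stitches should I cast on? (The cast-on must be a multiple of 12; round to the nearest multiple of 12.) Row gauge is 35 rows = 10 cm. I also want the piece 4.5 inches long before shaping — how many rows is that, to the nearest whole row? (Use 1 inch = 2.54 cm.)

Cast on 60 stitches; work 40 rows.

Finished = 7.5 + 1.5 = 9 inches.
9 inches × 2.54 = 22.86 cm.
21/7.5 = 2.8 sts per cm; 22.86 × 2.8 = 64.01 sts.
Nearest multiple of 12 → 60.
4.5 inches = 11.43 cm; × 3.5 = 40.01 → 40 rows.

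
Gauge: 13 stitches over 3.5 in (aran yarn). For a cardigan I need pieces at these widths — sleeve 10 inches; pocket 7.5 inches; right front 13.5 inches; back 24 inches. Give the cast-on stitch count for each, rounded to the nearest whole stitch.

sleeve 37; pocket 28; right front 50; back 89.

Rate = 13/3.5 = 3.714 sts per in.
sleeve: 10 × 3.714 = 37.14 → 37.
pocket: 7.5 × 3.714 = 27.86 → 28.
right front: 13.5 × 3.714 = 50.14 → 50.
back: 24 × 3.714 = 89.14 → 89.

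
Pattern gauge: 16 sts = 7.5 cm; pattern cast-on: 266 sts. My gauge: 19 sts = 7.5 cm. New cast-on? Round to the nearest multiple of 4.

316 stitches.

Scale factor = 19 / 16 = 1.188.
266 × 19 / 16 = 315.88 sts.
→ 316 sts.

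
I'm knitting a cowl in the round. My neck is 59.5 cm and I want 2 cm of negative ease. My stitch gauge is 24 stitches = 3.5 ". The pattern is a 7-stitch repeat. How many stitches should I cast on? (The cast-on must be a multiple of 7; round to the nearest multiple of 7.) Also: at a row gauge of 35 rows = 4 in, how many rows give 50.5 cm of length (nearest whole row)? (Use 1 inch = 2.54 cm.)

Finished = 59.5 − 2 = 57.5 cm.
57.5 cm × 1/2.54 = 22.64 inches.
24/3.5 = 6.857 sts per in; 22.64 × 6.857 = 155.23 sts.
Nearest multiple of 7 → 154.
50.5 cm = 19.88 inches; × 8.75 = 173.97 → 174 rows.

Cast on 154 stitches; work 174 rows.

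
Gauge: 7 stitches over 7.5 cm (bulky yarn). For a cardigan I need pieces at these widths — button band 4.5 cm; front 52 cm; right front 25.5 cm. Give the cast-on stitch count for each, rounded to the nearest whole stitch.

button band 4; front 49; right front 24.

Rate = 7/7.5 = 0.933 sts per cm.
button band: 4.5 × 0.933 = 4.20 → 4.
front: 52 × 0.933 = 48.53 → 49.
right front: 25.5 × 0.933 = 23.80 → 24.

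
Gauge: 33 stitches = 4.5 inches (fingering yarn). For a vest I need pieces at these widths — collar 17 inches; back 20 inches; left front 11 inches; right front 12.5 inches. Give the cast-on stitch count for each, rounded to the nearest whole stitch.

Rate = 33/4.5 = 7.333 sts per in.
collar: 17 × 7.333 = 124.67 → 125.
back: 20 × 7.333 = 146.67 → 147.
left front: 11 × 7.333 = 80.67 → 81.
right front: 12.5 × 7.333 = 91.67 → 92.

collar 125; back 147; left front 81; right front 92.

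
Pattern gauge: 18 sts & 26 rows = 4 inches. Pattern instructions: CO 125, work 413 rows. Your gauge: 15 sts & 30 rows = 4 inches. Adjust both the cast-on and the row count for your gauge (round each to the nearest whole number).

Cast on 104 stitches; work 477 rows.

Stitches: 125 × 15/18 = 104.17 → 104.
Rows: 413 × 30/26 = 476.54 → 477.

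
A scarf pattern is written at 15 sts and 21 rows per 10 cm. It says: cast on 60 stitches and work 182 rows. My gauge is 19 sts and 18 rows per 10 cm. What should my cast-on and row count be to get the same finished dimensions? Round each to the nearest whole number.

Stitches: 60 × 19/15 = 76.00 → 76.
Rows: 182 × 18/21 = 156.00 → 156.

Cast on 76 stitches; work 156 rows.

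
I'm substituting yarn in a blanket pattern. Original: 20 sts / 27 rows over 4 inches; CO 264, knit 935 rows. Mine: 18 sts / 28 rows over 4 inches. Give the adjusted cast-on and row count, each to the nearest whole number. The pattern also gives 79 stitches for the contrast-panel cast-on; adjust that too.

Cast on 238 stitches; work 970 rows; contrast-panel cast-on 71 stitches.

Stitches: 264 × 18/20 = 237.60 → 238.
Rows: 935 × 28/27 = 969.63 → 970.
contrast-panel cast-on: 79 × 18/20 = 71.10 → 71.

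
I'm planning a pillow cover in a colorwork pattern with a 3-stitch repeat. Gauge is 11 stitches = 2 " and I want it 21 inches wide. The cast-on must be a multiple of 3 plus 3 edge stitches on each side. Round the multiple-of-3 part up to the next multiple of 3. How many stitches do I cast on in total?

11 / 2 = 5.5 sts per inch.
21 × 5.5 = 115.50 sts.
Less 6 edge sts → 109.50 for the repeat.
Next multiple of 3: 111.
Add back 6 edge sts → 117.

Cast on 117 stitches.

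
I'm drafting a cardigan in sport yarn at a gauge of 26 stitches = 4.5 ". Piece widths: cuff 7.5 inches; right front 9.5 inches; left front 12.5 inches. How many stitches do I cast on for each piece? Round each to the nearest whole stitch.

cuff 43; right front 55; left front 72.

Rate = 26/4.5 = 5.778 sts per in.
cuff: 7.5 × 5.778 = 43.33 → 43.
right front: 9.5 × 5.778 = 54.89 → 55.
left front: 12.5 × 5.778 = 72.22 → 72.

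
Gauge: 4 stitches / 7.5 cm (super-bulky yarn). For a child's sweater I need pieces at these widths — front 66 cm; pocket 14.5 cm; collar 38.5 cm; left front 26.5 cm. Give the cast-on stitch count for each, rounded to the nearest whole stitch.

Rate = 4/7.5 = 0.533 sts per cm.
front: 66 × 0.533 = 35.20 → 35.
pocket: 14.5 × 0.533 = 7.73 → 8.
collar: 38.5 × 0.533 = 20.53 → 21.
left front: 26.5 × 0.533 = 14.13 → 14.

front 35; pocket 8; collar 21; left front 14.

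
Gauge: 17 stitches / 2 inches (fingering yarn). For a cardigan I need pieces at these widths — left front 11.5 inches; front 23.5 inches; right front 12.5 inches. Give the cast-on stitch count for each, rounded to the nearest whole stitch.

left front 98; front 200; right front 106.

Rate = 17/2 = 8.5 sts per in.
left front: 11.5 × 8.5 = 97.75 → 98.
front: 23.5 × 8.5 = 199.75 → 200.
right front: 12.5 × 8.5 = 106.25 → 106.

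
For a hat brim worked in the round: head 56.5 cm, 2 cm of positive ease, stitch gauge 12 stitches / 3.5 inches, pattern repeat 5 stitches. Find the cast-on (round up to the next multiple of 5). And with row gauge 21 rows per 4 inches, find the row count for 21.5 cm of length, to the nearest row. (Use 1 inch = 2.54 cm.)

Cast on 80 stitches; work 44 rows.

Finished = 56.5 + 2 = 58.5 cm.
58.5 cm × 1/2.54 = 23.03 inches.
12/3.5 = 3.429 sts per in; 23.03 × 3.429 = 78.97 sts.
Next multiple of 5 → 80.
21.5 cm = 8.46 inches; × 5.25 = 44.44 → 44 rows.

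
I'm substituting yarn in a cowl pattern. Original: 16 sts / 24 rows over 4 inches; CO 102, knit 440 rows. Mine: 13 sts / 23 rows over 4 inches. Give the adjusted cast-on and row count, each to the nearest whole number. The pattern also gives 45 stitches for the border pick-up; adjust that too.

Stitches: 102 × 13/16 = 82.88 → 83.
Rows: 440 × 23/24 = 421.67 → 422.
border pick-up: 45 × 13/16 = 36.56 → 37.

Cast on 83 stitches; work 422 rows; border pick-up 37 stitches.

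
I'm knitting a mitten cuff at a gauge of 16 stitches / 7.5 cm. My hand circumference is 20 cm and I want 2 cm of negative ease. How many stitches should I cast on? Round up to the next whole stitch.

Finished = 20 − 2 = 18 cm.
16 / 7.5 = 2.133 sts per cm.
18.00 × 2.133 = 38.40 sts.
→ 39 sts.

39 stitches.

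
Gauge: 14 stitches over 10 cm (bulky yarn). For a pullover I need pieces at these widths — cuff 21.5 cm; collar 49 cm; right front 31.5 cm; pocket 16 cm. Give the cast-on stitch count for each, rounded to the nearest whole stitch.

Rate = 14/10 = 1.4 sts per cm.
cuff: 21.5 × 1.4 = 30.10 → 30.
collar: 49 × 1.4 = 68.60 → 69.
right front: 31.5 × 1.4 = 44.10 → 44.
pocket: 16 × 1.4 = 22.40 → 22.

cuff 30; collar 69; right front 44; pocket 22.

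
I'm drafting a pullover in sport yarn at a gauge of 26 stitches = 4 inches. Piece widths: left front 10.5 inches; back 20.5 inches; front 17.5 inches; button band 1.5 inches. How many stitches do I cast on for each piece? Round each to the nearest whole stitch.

Rate = 26/4 = 6.5 sts per in.
left front: 10.5 × 6.5 = 68.25 → 68.
back: 20.5 × 6.5 = 133.25 → 133.
front: 17.5 × 6.5 = 113.75 → 114.
button band: 1.5 × 6.5 = 9.75 → 10.

left front 68; back 133; front 114; button band 10.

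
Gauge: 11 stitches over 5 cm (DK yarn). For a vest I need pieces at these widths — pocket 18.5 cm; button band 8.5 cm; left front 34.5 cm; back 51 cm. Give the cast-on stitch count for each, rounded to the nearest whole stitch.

pocket 41; button band 19; left front 76; back 112.

Rate = 11/5 = 2.2 sts per cm.
pocket: 18.5 × 2.2 = 40.70 → 41.
button band: 8.5 × 2.2 = 18.70 → 19.
left front: 34.5 × 2.2 = 75.90 → 76.
back: 51 × 2.2 = 112.20 → 112.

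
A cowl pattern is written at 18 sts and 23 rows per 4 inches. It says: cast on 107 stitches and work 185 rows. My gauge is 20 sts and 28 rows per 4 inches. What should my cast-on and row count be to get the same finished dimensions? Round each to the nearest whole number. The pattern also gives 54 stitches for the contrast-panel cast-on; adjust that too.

Stitches: 107 × 20/18 = 118.89 → 119.
Rows: 185 × 28/23 = 225.22 → 225.
contrast-panel cast-on: 54 × 20/18 = 60.00 → 60.

Cast on 119 stitches; work 225 rows; contrast-panel cast-on 60 stitches.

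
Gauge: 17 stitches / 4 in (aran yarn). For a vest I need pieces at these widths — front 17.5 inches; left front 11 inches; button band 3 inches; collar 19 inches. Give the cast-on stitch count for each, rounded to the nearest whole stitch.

Rate = 17/4 = 4.25 sts per in.
front: 17.5 × 4.25 = 74.38 → 74.
left front: 11 × 4.25 = 46.75 → 47.
button band: 3 × 4.25 = 12.75 → 13.
collar: 19 × 4.25 = 80.75 → 81.

front 74; left front 47; button band 13; collar 81.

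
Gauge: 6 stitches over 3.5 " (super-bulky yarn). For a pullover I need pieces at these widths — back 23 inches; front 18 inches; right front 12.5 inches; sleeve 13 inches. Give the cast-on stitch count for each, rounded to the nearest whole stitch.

Rate = 6/3.5 = 1.714 sts per in.
back: 23 × 1.714 = 39.43 → 39.
front: 18 × 1.714 = 30.86 → 31.
right front: 12.5 × 1.714 = 21.43 → 21.
sleeve: 13 × 1.714 = 22.29 → 22.

back 39; front 31; right front 21; sleeve 22.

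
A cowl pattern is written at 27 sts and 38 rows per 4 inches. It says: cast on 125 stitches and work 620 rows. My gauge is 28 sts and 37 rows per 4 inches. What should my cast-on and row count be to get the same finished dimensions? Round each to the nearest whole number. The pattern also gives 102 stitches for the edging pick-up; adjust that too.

Stitches: 125 × 28/27 = 129.63 → 130.
Rows: 620 × 37/38 = 603.68 → 604.
edging pick-up: 102 × 28/27 = 105.78 → 106.

Cast on 130 stitches; work 604 rows; edging pick-up 106 stitches.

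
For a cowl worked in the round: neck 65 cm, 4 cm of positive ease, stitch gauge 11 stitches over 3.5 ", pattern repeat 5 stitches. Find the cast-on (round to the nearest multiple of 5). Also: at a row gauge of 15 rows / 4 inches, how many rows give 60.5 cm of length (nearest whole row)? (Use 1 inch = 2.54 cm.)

Finished = 65 + 4 = 69 cm.
69 cm × 1/2.54 = 27.17 inches.
11/3.5 = 3.143 sts per in; 27.17 × 3.143 = 85.38 sts.
Nearest multiple of 5 → 85.
60.5 cm = 23.82 inches; × 3.75 = 89.32 → 89 rows.

Cast on 85 stitches; work 89 rows.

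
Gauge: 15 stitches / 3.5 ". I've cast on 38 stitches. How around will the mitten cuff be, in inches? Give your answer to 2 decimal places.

8.87 inches.

15 stitches / 3.5 inch = 4.286 stitches per inch.
38 / 4.286 = 8.867 inches.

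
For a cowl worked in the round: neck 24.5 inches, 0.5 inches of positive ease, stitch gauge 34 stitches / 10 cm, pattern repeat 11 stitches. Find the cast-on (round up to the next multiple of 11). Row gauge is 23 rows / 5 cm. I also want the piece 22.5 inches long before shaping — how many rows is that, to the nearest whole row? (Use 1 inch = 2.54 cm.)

Finished = 24.5 + 0.5 = 25 inches.
25 inches × 2.54 = 63.50 cm.
34/10 = 3.4 sts per cm; 63.50 × 3.4 = 215.90 sts.
Next multiple of 11 → 220.
22.5 inches = 57.15 cm; × 4.6 = 262.89 → 263 rows.

Cast on 220 stitches; work 263 rows.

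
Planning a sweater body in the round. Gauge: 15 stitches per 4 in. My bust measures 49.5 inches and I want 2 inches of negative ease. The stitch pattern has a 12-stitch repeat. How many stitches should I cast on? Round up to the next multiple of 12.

180 stitches.

Finished = 49.5 − 2 = 47.5 inches.
15 / 4 = 3.75 sts/in.
47.5 × 3.75 = 178.12 sts.
Next multiple of 12: 180.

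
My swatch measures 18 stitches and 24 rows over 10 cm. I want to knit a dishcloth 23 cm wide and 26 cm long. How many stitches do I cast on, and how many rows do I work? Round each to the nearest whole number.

Cast on 41 stitches and work 62 rows.

Stitch gauge = 18/10 = 1.8 sts/cm; 23 × 1.8 = 41.40 → 41 sts.
Row gauge = 24/10 = 2.4 rows/cm; 26 × 2.4 = 62.40 → 62 rows.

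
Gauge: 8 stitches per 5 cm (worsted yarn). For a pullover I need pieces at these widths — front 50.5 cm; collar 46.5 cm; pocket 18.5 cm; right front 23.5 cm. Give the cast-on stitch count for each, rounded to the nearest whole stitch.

front 81; collar 74; pocket 30; right front 38.

Rate = 8/5 = 1.6 sts per cm.
front: 50.5 × 1.6 = 80.80 → 81.
collar: 46.5 × 1.6 = 74.40 → 74.
pocket: 18.5 × 1.6 = 29.60 → 30.
right front: 23.5 × 1.6 = 37.60 → 38.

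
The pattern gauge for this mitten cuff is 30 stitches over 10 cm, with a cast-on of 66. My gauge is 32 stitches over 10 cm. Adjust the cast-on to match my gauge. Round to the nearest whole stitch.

Scale factor = 32 / 30 = 1.067.
66 × 32 / 30 = 70.40 sts.
→ 70 sts.

CO 70 sts.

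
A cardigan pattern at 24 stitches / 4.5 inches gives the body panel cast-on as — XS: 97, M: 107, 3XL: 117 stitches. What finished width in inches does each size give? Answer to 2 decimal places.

XS 18.19 inches; M 20.06 inches; 3XL 21.94 inches.

24/4.5 = 5.333 sts per in.
XS: 97 / 5.333 = 18.188 → 18.19 in.
M: 107 / 5.333 = 20.062 → 20.06 in.
3XL: 117 / 5.333 = 21.938 → 21.94 in.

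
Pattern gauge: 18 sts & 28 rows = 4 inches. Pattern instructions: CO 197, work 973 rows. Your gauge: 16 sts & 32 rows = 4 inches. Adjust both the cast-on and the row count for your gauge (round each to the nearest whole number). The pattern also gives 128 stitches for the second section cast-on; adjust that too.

Cast on 175 stitches; work 1112 rows; second section cast-on 114 stitches.

Stitches: 197 × 16/18 = 175.11 → 175.
Rows: 973 × 32/28 = 1112.00 → 1112.
second section cast-on: 128 × 16/18 = 113.78 → 114.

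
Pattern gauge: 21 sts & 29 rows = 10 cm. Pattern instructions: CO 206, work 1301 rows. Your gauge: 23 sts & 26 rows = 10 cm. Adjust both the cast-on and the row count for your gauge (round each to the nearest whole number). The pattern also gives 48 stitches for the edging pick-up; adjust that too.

Stitches: 206 × 23/21 = 225.62 → 226.
Rows: 1301 × 26/29 = 1166.41 → 1166.
edging pick-up: 48 × 23/21 = 52.57 → 53.

Cast on 226 stitches; work 1166 rows; edging pick-up 53 stitches.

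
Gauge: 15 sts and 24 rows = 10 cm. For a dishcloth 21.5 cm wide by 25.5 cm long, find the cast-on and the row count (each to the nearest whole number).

Stitch gauge = 15/10 = 1.5 sts/cm; 21.5 × 1.5 = 32.25 → 32 sts.
Row gauge = 24/10 = 2.4 rows/cm; 25.5 × 2.4 = 61.20 → 61 rows.

Cast on 32 stitches and work 61 rows.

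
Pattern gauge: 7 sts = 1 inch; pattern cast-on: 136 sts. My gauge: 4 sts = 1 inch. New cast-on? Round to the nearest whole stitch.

Scale factor = 4 / 7 = 0.571.
136 × 4 / 7 = 77.71 sts.
→ 78 sts.

CO 78 sts.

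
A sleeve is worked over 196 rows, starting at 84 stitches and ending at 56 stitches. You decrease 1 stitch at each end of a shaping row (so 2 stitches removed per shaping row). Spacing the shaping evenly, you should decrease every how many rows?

Decrease every 14th row.

Stitches to remove: |56 − 84| = 28.
Shaping rows needed: 28 / 2 = 14.
196 rows / 14 = every 14 rows.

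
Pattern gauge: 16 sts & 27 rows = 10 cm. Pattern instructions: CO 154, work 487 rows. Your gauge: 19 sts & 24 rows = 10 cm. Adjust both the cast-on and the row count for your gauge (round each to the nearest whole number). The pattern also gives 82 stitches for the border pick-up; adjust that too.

Stitches: 154 × 19/16 = 182.88 → 183.
Rows: 487 × 24/27 = 432.89 → 433.
border pick-up: 82 × 19/16 = 97.38 → 97.

Cast on 183 stitches; work 433 rows; border pick-up 97 stitches.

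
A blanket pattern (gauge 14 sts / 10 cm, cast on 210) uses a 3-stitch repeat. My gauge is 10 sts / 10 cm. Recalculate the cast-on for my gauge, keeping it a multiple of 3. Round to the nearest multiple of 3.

150 stitches.

210 × 10 / 14 = 150.00.
Nearest multiple of 3: 150.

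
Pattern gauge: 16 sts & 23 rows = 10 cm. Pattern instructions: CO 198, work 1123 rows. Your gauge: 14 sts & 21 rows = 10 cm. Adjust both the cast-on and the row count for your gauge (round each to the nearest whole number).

Stitches: 198 × 14/16 = 173.25 → 173.
Rows: 1123 × 21/23 = 1025.35 → 1025.

Cast on 173 stitches; work 1025 rows.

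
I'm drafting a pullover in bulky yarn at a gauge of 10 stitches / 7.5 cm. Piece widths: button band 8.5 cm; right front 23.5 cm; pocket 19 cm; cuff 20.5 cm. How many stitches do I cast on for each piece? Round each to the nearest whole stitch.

Rate = 10/7.5 = 1.333 sts per cm.
button band: 8.5 × 1.333 = 11.33 → 11.
right front: 23.5 × 1.333 = 31.33 → 31.
pocket: 19 × 1.333 = 25.33 → 25.
cuff: 20.5 × 1.333 = 27.33 → 27.

button band 11; right front 31; pocket 25; cuff 27.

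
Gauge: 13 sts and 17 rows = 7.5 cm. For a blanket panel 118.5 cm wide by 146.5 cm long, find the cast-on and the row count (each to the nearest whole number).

Stitch gauge = 13/7.5 = 1.733 sts/cm; 118.5 × 1.733 = 205.40 → 205 sts.
Row gauge = 17/7.5 = 2.267 rows/cm; 146.5 × 2.267 = 332.07 → 332 rows.

Cast on 205 stitches and work 332 rows.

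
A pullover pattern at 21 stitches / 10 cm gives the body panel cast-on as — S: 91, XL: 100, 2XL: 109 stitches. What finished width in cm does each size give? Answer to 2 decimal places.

S 43.33 cm; XL 47.62 cm; 2XL 51.90 cm.

21/10 = 2.1 sts per cm.
S: 91 / 2.1 = 43.333 → 43.33 cm.
XL: 100 / 2.1 = 47.619 → 47.62 cm.
2XL: 109 / 2.1 = 51.905 → 51.90 cm.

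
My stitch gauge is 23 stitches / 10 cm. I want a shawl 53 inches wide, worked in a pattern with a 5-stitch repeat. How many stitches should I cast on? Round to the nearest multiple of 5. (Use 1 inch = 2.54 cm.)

Cast on 310 stitches.

53 in = 53 × 2.54 = 134.62 cm.
23 / 10 = 2.3 sts/cm.
134.62 × 2.3 = 309.63 sts.
→ 310.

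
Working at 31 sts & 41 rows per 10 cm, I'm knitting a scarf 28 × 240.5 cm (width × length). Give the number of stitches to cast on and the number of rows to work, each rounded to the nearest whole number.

Cast on 87 stitches and work 986 rows.

Stitch gauge = 31/10 = 3.1 sts/cm; 28 × 3.1 = 86.80 → 87 sts.
Row gauge = 41/10 = 4.1 rows/cm; 240.5 × 4.1 = 986.05 → 986 rows.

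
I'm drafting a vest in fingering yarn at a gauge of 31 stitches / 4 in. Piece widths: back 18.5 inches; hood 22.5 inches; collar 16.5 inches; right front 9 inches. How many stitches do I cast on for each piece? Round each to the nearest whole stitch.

back 143; hood 174; collar 128; right front 70.

Rate = 31/4 = 7.75 sts per in.
back: 18.5 × 7.75 = 143.38 → 143.
hood: 22.5 × 7.75 = 174.38 → 174.
collar: 16.5 × 7.75 = 127.88 → 128.
right front: 9 × 7.75 = 69.75 → 70.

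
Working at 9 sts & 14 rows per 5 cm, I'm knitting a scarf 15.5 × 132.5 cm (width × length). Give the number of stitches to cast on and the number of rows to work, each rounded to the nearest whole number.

Stitch gauge = 9/5 = 1.8 sts/cm; 15.5 × 1.8 = 27.90 → 28 sts.
Row gauge = 14/5 = 2.8 rows/cm; 132.5 × 2.8 = 371.00 → 371 rows.

Cast on 28 stitches and work 371 rows.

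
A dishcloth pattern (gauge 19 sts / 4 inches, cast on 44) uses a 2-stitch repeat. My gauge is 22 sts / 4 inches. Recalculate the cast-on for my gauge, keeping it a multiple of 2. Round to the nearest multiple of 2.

44 × 22 / 19 = 50.95.
Nearest multiple of 2: 50.

Cast on 50 stitches.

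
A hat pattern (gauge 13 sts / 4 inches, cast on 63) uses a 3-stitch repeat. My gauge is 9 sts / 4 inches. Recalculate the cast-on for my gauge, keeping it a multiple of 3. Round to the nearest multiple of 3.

63 × 9 / 13 = 43.62.
Nearest multiple of 3: 45.

Cast on 45 stitches.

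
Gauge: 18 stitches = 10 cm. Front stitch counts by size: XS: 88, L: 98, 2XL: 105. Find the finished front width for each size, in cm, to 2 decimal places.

18/10 = 1.8 sts per cm.
XS: 88 / 1.8 = 48.889 → 48.89 cm.
L: 98 / 1.8 = 54.444 → 54.44 cm.
2XL: 105 / 1.8 = 58.333 → 58.33 cm.

XS 48.89 cm; L 54.44 cm; 2XL 58.33 cm.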